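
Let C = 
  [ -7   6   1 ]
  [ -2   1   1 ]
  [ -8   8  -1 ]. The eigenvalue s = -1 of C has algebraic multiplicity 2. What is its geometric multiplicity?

C + 1I = [[-6, 6, 1], [-2, 2, 1], [-8, 8, 0]].
This matrix has rank 2, so its null space has dimension 3 − 2 = 1.

1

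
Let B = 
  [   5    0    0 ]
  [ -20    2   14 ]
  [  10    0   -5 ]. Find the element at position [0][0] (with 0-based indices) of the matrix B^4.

625

Characteristic polynomial: s^3 - 2s^2 - 25s + 50 = (s - 5)(s - 2)(s + 5), so the eigenvalues are -5, 2, 5.
s=5: eigenvector (1, -2, 1).
s=2: eigenvector (0, 1, 0).
s=-5: eigenvector (0, -2, 1).
P = [[1, 0, 0], [-2, 1, -2], [1, 0, 1]], D = diag(5, 2, -5), P⁻¹ = [[1, 0, 0], [0, 1, 2], [-1, 0, 1]].
B⁴ = P·diag(625, 16, 625)·P⁻¹ = [[625, 0, 0], [0, 16, -1218], [0, 0, 625]].
The requested entry is 625.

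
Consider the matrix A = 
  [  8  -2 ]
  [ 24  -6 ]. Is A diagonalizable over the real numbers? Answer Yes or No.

Characteristic polynomial: p(λ) = λ^2 - 2λ = λ(λ - 2).
All 2 eigenvalues are distinct, so A is diagonalizable.

Yes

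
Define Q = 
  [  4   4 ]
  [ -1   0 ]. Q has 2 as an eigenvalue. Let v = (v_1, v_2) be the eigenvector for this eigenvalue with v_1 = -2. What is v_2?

1

Q − 2I = [[2, 4], [-1, -2]].
Solving (Q − 2I)v = 0 gives the eigenspace spanned by (-2, 1).
With v_1 = -2, v = (-2, 1), so v_2 = 1.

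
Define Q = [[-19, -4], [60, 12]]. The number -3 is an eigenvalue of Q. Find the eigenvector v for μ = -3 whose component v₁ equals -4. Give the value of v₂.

Q + 3I = [[-16, -4], [60, 15]].
Solving (Q + 3I)v = 0 gives the eigenspace spanned by (-4, 16).
With v₁ = -4, v = (-4, 16), so v₂ = 16.

16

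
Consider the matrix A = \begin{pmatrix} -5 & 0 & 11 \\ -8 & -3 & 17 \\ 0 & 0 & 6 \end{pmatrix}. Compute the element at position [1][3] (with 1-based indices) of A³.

341

Characteristic polynomial: t^3 + 2t^2 - 33t - 90 = (t - 6)(t + 3)(t + 5), so the eigenvalues are -5, -3, 6.
t=-5: eigenvector (1, 4, 0).
t=-3: eigenvector (0, 1, 0).
t=6: eigenvector (1, 1, 1).
P = [[1, 0, 1], [4, 1, 1], [0, 0, 1]], D = diag(-5, -3, 6), P⁻¹ = [[1, 0, -1], [-4, 1, 3], [0, 0, 1]].
A³ = P·diag(-125, -27, 216)·P⁻¹ = [[-125, 0, 341], [-392, -27, 635], [0, 0, 216]].
The requested entry is 341.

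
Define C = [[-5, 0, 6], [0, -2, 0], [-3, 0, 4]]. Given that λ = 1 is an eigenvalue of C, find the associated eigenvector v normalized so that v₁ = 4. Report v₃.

C − 1I = [[-6, 0, 6], [0, -3, 0], [-3, 0, 3]].
Solving (C − 1I)v = 0 gives the eigenspace spanned by (4, 0, 4).
With v₁ = 4, v = (4, 0, 4), so v₃ = 4.

4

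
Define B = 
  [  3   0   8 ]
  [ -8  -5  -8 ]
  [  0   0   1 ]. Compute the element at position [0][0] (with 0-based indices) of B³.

Characteristic polynomial: t^3 + t^2 - 17t + 15 = (t - 3)(t - 1)(t + 5), so the eigenvalues are -5, 1, 3.
t=3: eigenvector (1, -1, 0).
t=-5: eigenvector (0, 1, 0).
t=1: eigenvector (-4, 4, 1).
P = [[1, 0, -4], [-1, 1, 4], [0, 0, 1]], D = diag(3, -5, 1), P⁻¹ = [[1, 0, 4], [1, 1, 0], [0, 0, 1]].
B³ = P·diag(27, -125, 1)·P⁻¹ = [[27, 0, 104], [-152, -125, -104], [0, 0, 1]].
The requested entry is 27.

27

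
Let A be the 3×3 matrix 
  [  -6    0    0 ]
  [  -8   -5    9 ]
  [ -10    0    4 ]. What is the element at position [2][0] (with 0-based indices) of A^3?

Characteristic polynomial: μ^3 + 7μ^2 - 14μ - 120 = (μ - 4)(μ + 5)(μ + 6), so the eigenvalues are -6, -5, 4.
μ=-6: eigenvector (1, -1, 1).
μ=4: eigenvector (0, 1, 1).
μ=-5: eigenvector (0, 1, 0).
P = [[1, 0, 0], [-1, 1, 1], [1, 1, 0]], D = diag(-6, 4, -5), P⁻¹ = [[1, 0, 0], [-1, 0, 1], [2, 1, -1]].
A³ = P·diag(-216, 64, -125)·P⁻¹ = [[-216, 0, 0], [-98, -125, 189], [-280, 0, 64]].
The requested entry is -280.

-280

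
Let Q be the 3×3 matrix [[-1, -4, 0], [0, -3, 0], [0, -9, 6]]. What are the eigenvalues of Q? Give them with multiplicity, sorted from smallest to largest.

-3, -1, 6

Characteristic polynomial: p(s) = s^3 - 2s^2 - 21s - 18 = (s - 6)(s + 1)(s + 3).
Roots (with multiplicity): -3, -1, 6.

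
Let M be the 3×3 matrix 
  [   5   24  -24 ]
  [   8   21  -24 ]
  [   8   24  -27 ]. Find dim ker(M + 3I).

M + 3I = [[8, 24, -24], [8, 24, -24], [8, 24, -24]].
This matrix has rank 1, so its null space has dimension 3 − 1 = 2.

2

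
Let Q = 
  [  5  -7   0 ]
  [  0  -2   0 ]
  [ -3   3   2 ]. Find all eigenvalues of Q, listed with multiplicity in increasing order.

Characteristic polynomial: p(μ) = μ^3 - 5μ^2 - 4μ + 20 = (μ - 5)(μ - 2)(μ + 2).
Roots (with multiplicity): -2, 2, 5.

-2, 2, 5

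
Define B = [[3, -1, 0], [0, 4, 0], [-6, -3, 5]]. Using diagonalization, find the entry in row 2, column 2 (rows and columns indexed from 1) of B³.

64

Characteristic polynomial: r^3 - 12r^2 + 47r - 60 = (r - 5)(r - 4)(r - 3), so the eigenvalues are 3, 4, 5.
r=3: eigenvector (1, 0, 3).
r=4: eigenvector (-1, 1, -3).
r=5: eigenvector (0, 0, 1).
P = [[1, -1, 0], [0, 1, 0], [3, -3, 1]], D = diag(3, 4, 5), P⁻¹ = [[1, 1, 0], [0, 1, 0], [-3, 0, 1]].
B³ = P·diag(27, 64, 125)·P⁻¹ = [[27, -37, 0], [0, 64, 0], [-294, -111, 125]].
The requested entry is 64.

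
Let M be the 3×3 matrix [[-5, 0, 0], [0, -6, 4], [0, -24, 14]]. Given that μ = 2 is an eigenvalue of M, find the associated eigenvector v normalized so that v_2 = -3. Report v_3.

M − 2I = [[-7, 0, 0], [0, -8, 4], [0, -24, 12]].
Solving (M − 2I)v = 0 gives the eigenspace spanned by (0, -3, -6).
With v_2 = -3, v = (0, -3, -6), so v_3 = -6.

-6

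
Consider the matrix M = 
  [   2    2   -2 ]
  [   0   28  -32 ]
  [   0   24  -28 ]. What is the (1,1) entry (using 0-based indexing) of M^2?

Characteristic polynomial: μ^3 - 2μ^2 - 16μ + 32 = (μ - 4)(μ - 2)(μ + 4), so the eigenvalues are -4, 2, 4.
μ=2: eigenvector (1, 0, 0).
μ=-4: eigenvector (0, -1, -1).
μ=4: eigenvector (1, 4, 3).
P = [[1, 0, 1], [0, -1, 4], [0, -1, 3]], D = diag(2, -4, 4), P⁻¹ = [[1, -1, 1], [0, 3, -4], [0, 1, -1]].
M² = P·diag(4, 16, 16)·P⁻¹ = [[4, 12, -12], [0, 16, 0], [0, 0, 16]].
The requested entry is 16.

16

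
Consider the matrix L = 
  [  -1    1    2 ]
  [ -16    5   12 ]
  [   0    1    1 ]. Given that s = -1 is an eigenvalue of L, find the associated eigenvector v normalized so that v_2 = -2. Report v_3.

1

L + 1I = [[0, 1, 2], [-16, 6, 12], [0, 1, 2]].
Solving (L + 1I)v = 0 gives the eigenspace spanned by (0, -2, 1).
With v_2 = -2, v = (0, -2, 1), so v_3 = 1.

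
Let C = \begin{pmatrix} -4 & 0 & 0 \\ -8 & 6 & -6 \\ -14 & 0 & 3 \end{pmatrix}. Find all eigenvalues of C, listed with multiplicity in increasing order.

-4, 3, 6

Characteristic polynomial: p(s) = s^3 - 5s^2 - 18s + 72 = (s - 6)(s - 3)(s + 4).
Roots (with multiplicity): -4, 3, 6.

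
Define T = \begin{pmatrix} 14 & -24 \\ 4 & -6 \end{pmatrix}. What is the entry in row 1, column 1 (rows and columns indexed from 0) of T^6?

-93120

Characteristic polynomial: μ^2 - 8μ + 12 = (μ - 6)(μ - 2), so the eigenvalues are 2, 6.
μ=6: eigenvector (3, 1).
μ=2: eigenvector (2, 1).
P = [[3, 2], [1, 1]], D = diag(6, 2), P⁻¹ = [[1, -2], [-1, 3]].
T⁶ = P·diag(46656, 64)·P⁻¹ = [[139840, -279552], [46592, -93120]].
The requested entry is -93120.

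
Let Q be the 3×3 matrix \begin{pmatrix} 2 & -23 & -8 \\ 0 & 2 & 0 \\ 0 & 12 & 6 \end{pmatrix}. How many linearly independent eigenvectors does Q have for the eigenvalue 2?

Q − 2I = [[0, -23, -8], [0, 0, 0], [0, 12, 4]].
This matrix has rank 2, so its null space has dimension 3 − 2 = 1.

1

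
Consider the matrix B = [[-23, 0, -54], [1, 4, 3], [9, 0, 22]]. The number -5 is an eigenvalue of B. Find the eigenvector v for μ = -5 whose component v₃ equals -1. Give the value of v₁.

B + 5I = [[-18, 0, -54], [1, 9, 3], [9, 0, 27]].
Solving (B + 5I)v = 0 gives the eigenspace spanned by (3, 0, -1).
With v₃ = -1, v = (3, 0, -1), so v₁ = 3.

3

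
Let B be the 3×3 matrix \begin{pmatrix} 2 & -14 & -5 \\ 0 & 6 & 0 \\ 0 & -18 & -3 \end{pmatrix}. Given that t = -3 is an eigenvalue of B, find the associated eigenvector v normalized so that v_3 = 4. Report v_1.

4

B + 3I = [[5, -14, -5], [0, 9, 0], [0, -18, 0]].
Solving (B + 3I)v = 0 gives the eigenspace spanned by (4, 0, 4).
With v_3 = 4, v = (4, 0, 4), so v_1 = 4.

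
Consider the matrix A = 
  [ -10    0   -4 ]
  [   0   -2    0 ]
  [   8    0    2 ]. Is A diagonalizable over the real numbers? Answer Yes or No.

Yes

Characteristic polynomial: p(r) = r^3 + 10r^2 + 28r + 24 = (r + 2)^2(r + 6).
r = -2 has algebraic multiplicity 2; rank(A + 2I) = 1, so geometric multiplicity = 2.
Every eigenvalue has geometric = algebraic multiplicity, so A is diagonalizable.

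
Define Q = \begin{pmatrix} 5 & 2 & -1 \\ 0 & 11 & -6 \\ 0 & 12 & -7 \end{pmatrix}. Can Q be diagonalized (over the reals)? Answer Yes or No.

No

Characteristic polynomial: p(r) = r^3 - 9r^2 + 15r + 25 = (r - 5)^2(r + 1).
r = 5 has algebraic multiplicity 2; rank(Q − 5I) = 2, so geometric multiplicity = 1.
Geometric multiplicity < algebraic multiplicity, so Q is not diagonalizable.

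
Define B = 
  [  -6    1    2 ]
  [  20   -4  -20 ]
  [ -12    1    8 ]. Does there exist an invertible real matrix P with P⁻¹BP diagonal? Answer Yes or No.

Characteristic polynomial: p(s) = s^3 + 2s^2 - 32s - 96 = (s - 6)(s + 4)^2.
s = -4 has algebraic multiplicity 2; rank(B + 4I) = 2, so geometric multiplicity = 1.
Geometric multiplicity < algebraic multiplicity, so B is not diagonalizable.

No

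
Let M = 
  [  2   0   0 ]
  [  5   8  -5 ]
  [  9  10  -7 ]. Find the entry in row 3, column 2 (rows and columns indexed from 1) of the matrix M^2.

Characteristic polynomial: μ^3 - 3μ^2 - 4μ + 12 = (μ - 3)(μ - 2)(μ + 2), so the eigenvalues are -2, 2, 3.
μ=2: eigenvector (1, 0, 1).
μ=3: eigenvector (0, -1, -1).
μ=-2: eigenvector (0, 1, 2).
P = [[1, 0, 0], [0, -1, 1], [1, -1, 2]], D = diag(2, 3, -2), P⁻¹ = [[1, 0, 0], [-1, -2, 1], [-1, -1, 1]].
M² = P·diag(4, 9, 4)·P⁻¹ = [[4, 0, 0], [5, 14, -5], [5, 10, -1]].
The requested entry is 10.

10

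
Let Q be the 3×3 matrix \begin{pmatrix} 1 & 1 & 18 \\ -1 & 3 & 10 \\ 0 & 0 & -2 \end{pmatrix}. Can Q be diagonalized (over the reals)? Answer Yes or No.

No

Characteristic polynomial: p(λ) = λ^3 - 2λ^2 - 4λ + 8 = (λ - 2)^2(λ + 2).
λ = 2 has algebraic multiplicity 2; rank(Q − 2I) = 2, so geometric multiplicity = 1.
Geometric multiplicity < algebraic multiplicity, so Q is not diagonalizable.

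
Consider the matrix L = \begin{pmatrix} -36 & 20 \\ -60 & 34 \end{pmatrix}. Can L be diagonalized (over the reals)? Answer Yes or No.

Characteristic polynomial: p(s) = s^2 + 2s - 24 = (s - 4)(s + 6).
All 2 eigenvalues are distinct, so L is diagonalizable.

Yes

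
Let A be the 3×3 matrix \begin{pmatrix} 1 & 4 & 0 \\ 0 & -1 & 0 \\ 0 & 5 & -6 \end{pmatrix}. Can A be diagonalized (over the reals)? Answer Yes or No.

Yes

Characteristic polynomial: p(μ) = μ^3 + 6μ^2 - μ - 6 = (μ - 1)(μ + 1)(μ + 6).
All 3 eigenvalues are distinct, so A is diagonalizable.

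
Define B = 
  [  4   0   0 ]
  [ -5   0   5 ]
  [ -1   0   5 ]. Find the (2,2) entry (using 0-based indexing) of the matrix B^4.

625

Characteristic polynomial: r^3 - 9r^2 + 20r = r(r - 5)(r - 4), so the eigenvalues are 0, 4, 5.
r=4: eigenvector (1, 0, 1).
r=0: eigenvector (0, 1, 0).
r=5: eigenvector (0, 1, 1).
P = [[1, 0, 0], [0, 1, 1], [1, 0, 1]], D = diag(4, 0, 5), P⁻¹ = [[1, 0, 0], [1, 1, -1], [-1, 0, 1]].
B⁴ = P·diag(256, 0, 625)·P⁻¹ = [[256, 0, 0], [-625, 0, 625], [-369, 0, 625]].
The requested entry is 625.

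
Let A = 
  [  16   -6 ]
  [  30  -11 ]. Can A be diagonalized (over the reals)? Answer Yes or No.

Yes

Characteristic polynomial: p(μ) = μ^2 - 5μ + 4 = (μ - 4)(μ - 1).
All 2 eigenvalues are distinct, so A is diagonalizable.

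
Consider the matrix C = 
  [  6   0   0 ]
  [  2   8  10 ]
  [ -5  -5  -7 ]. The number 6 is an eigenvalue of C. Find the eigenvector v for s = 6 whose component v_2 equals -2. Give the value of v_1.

2

C − 6I = [[0, 0, 0], [2, 2, 10], [-5, -5, -13]].
Solving (C − 6I)v = 0 gives the eigenspace spanned by (2, -2, 0).
With v_2 = -2, v = (2, -2, 0), so v_1 = 2.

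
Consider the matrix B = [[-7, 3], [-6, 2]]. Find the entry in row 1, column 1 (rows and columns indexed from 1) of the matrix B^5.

Characteristic polynomial: s^2 + 5s + 4 = (s + 1)(s + 4), so the eigenvalues are -4, -1.
s=-1: eigenvector (1, 2).
s=-4: eigenvector (-1, -1).
P = [[1, -1], [2, -1]], D = diag(-1, -4), P⁻¹ = [[-1, 1], [-2, 1]].
B⁵ = P·diag(-1, -1024)·P⁻¹ = [[-2047, 1023], [-2046, 1022]].
The requested entry is -2047.

-2047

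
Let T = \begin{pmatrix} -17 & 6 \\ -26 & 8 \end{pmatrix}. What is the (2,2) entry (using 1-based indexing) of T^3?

668

Characteristic polynomial: r^2 + 9r + 20 = (r + 4)(r + 5), so the eigenvalues are -5, -4.
r=-4: eigenvector (6, 13).
r=-5: eigenvector (1, 2).
P = [[6, 1], [13, 2]], D = diag(-4, -5), P⁻¹ = [[-2, 1], [13, -6]].
T³ = P·diag(-64, -125)·P⁻¹ = [[-857, 366], [-1586, 668]].
The requested entry is 668.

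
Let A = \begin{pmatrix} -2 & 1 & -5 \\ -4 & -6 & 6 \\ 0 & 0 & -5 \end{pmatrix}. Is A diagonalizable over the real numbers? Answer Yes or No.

Characteristic polynomial: p(λ) = λ^3 + 13λ^2 + 56λ + 80 = (λ + 4)^2(λ + 5).
λ = -4 has algebraic multiplicity 2; rank(A + 4I) = 2, so geometric multiplicity = 1.
Geometric multiplicity < algebraic multiplicity, so A is not diagonalizable.

No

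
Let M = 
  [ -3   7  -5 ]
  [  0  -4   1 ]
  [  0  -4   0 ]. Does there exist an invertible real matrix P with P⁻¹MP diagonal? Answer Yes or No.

No

Characteristic polynomial: p(r) = r^3 + 7r^2 + 16r + 12 = (r + 2)^2(r + 3).
r = -2 has algebraic multiplicity 2; rank(M + 2I) = 2, so geometric multiplicity = 1.
Geometric multiplicity < algebraic multiplicity, so M is not diagonalizable.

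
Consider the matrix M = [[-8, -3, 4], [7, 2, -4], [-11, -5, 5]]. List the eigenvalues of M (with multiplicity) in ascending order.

Characteristic polynomial: p(μ) = μ^3 + μ^2 - μ - 1 = (μ - 1)(μ + 1)^2.
Roots (with multiplicity): -1, -1, 1.

-1, -1, 1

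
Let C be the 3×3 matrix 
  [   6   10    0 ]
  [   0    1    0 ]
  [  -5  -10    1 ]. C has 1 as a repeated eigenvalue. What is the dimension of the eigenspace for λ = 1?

C − 1I = [[5, 10, 0], [0, 0, 0], [-5, -10, 0]].
This matrix has rank 1, so its null space has dimension 3 − 1 = 2.

2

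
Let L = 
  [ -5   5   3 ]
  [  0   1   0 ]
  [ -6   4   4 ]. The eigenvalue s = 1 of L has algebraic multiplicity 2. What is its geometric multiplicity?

1

L − 1I = [[-6, 5, 3], [0, 0, 0], [-6, 4, 3]].
This matrix has rank 2, so its null space has dimension 3 − 2 = 1.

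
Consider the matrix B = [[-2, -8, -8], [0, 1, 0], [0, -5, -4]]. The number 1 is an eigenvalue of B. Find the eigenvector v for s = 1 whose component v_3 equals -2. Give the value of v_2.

2

B − 1I = [[-3, -8, -8], [0, 0, 0], [0, -5, -5]].
Solving (B − 1I)v = 0 gives the eigenspace spanned by (0, 2, -2).
With v_3 = -2, v = (0, 2, -2), so v_2 = 2.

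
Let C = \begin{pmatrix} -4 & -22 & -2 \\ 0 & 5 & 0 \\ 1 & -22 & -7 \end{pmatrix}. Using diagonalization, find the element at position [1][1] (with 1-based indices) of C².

14

Characteristic polynomial: r^3 + 6r^2 - 25r - 150 = (r - 5)(r + 5)(r + 6), so the eigenvalues are -6, -5, 5.
r=-6: eigenvector (1, 0, 1).
r=5: eigenvector (-2, 1, -2).
r=-5: eigenvector (-2, 0, -1).
P = [[1, -2, -2], [0, 1, 0], [1, -2, -1]], D = diag(-6, 5, -5), P⁻¹ = [[-1, 2, 2], [0, 1, 0], [-1, 0, 1]].
C² = P·diag(36, 25, 25)·P⁻¹ = [[14, 22, 22], [0, 25, 0], [-11, 22, 47]].
The requested entry is 14.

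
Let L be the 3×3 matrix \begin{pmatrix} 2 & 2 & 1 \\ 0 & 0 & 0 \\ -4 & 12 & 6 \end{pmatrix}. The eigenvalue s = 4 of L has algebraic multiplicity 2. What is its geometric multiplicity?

1

L − 4I = [[-2, 2, 1], [0, -4, 0], [-4, 12, 2]].
This matrix has rank 2, so its null space has dimension 3 − 2 = 1.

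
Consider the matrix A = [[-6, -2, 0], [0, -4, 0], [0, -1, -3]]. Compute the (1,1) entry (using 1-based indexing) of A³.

-216

Characteristic polynomial: r^3 + 13r^2 + 54r + 72 = (r + 3)(r + 4)(r + 6), so the eigenvalues are -6, -4, -3.
r=-3: eigenvector (0, 0, 1).
r=-4: eigenvector (-1, 1, 1).
r=-6: eigenvector (1, 0, 0).
P = [[0, -1, 1], [0, 1, 0], [1, 1, 0]], D = diag(-3, -4, -6), P⁻¹ = [[0, -1, 1], [0, 1, 0], [1, 1, 0]].
A³ = P·diag(-27, -64, -216)·P⁻¹ = [[-216, -152, 0], [0, -64, 0], [0, -37, -27]].
The requested entry is -216.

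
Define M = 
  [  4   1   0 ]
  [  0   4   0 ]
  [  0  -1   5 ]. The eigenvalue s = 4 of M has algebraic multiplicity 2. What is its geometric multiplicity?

1

M − 4I = [[0, 1, 0], [0, 0, 0], [0, -1, 1]].
This matrix has rank 2, so its null space has dimension 3 − 2 = 1.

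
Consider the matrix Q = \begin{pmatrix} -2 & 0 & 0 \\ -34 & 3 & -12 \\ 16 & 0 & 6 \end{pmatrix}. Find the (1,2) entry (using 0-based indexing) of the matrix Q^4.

Characteristic polynomial: t^3 - 7t^2 + 36 = (t - 6)(t - 3)(t + 2), so the eigenvalues are -2, 3, 6.
t=6: eigenvector (0, -4, 1).
t=3: eigenvector (0, 1, 0).
t=-2: eigenvector (1, 2, -2).
P = [[0, 0, 1], [-4, 1, 2], [1, 0, -2]], D = diag(6, 3, -2), P⁻¹ = [[2, 0, 1], [6, 1, 4], [1, 0, 0]].
Q⁴ = P·diag(1296, 81, 16)·P⁻¹ = [[16, 0, 0], [-9850, 81, -4860], [2560, 0, 1296]].
The requested entry is -4860.

-4860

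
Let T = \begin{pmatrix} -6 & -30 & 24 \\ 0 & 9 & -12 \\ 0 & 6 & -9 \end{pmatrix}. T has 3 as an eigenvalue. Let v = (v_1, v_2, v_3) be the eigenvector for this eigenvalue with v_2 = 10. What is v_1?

T − 3I = [[-9, -30, 24], [0, 6, -12], [0, 6, -12]].
Solving (T − 3I)v = 0 gives the eigenspace spanned by (-20, 10, 5).
With v_2 = 10, v = (-20, 10, 5), so v_1 = -20.

-20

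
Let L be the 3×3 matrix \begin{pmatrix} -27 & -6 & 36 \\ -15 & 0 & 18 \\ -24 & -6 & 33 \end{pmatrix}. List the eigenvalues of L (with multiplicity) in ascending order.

-3, 3, 6

Characteristic polynomial: p(r) = r^3 - 6r^2 - 9r + 54 = (r - 6)(r - 3)(r + 3).
Roots (with multiplicity): -3, 3, 6.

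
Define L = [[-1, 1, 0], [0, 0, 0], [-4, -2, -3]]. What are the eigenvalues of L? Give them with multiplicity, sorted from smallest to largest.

-3, -1, 0

Characteristic polynomial: p(s) = s^3 + 4s^2 + 3s = s(s + 1)(s + 3).
Roots (with multiplicity): -3, -1, 0.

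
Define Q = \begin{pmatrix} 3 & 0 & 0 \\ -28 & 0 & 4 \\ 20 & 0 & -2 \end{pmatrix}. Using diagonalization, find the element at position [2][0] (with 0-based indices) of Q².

Characteristic polynomial: λ^3 - λ^2 - 6λ = λ(λ - 3)(λ + 2), so the eigenvalues are -2, 0, 3.
λ=3: eigenvector (1, -4, 4).
λ=0: eigenvector (0, 1, 0).
λ=-2: eigenvector (0, -2, 1).
P = [[1, 0, 0], [-4, 1, -2], [4, 0, 1]], D = diag(3, 0, -2), P⁻¹ = [[1, 0, 0], [-4, 1, 2], [-4, 0, 1]].
Q² = P·diag(9, 0, 4)·P⁻¹ = [[9, 0, 0], [-4, 0, -8], [20, 0, 4]].
The requested entry is 20.

20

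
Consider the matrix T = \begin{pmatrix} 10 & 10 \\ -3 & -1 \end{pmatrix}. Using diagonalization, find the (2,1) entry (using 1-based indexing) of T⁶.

-34587

Characteristic polynomial: λ^2 - 9λ + 20 = (λ - 5)(λ - 4), so the eigenvalues are 4, 5.
λ=4: eigenvector (-5, 3).
λ=5: eigenvector (-2, 1).
P = [[-5, -2], [3, 1]], D = diag(4, 5), P⁻¹ = [[1, 2], [-3, -5]].
T⁶ = P·diag(4096, 15625)·P⁻¹ = [[73270, 115290], [-34587, -53549]].
The requested entry is -34587.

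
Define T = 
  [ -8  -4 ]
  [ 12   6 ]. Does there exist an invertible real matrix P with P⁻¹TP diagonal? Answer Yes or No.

Characteristic polynomial: p(λ) = λ^2 + 2λ = λ(λ + 2).
All 2 eigenvalues are distinct, so T is diagonalizable.

Yes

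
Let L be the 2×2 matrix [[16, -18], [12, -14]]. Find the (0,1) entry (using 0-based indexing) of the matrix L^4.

Characteristic polynomial: λ^2 - 2λ - 8 = (λ - 4)(λ + 2), so the eigenvalues are -2, 4.
λ=-2: eigenvector (1, 1).
λ=4: eigenvector (3, 2).
P = [[1, 3], [1, 2]], D = diag(-2, 4), P⁻¹ = [[-2, 3], [1, -1]].
L⁴ = P·diag(16, 256)·P⁻¹ = [[736, -720], [480, -464]].
The requested entry is -720.

-720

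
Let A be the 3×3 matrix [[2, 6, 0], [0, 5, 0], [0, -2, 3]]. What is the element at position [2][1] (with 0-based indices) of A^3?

Characteristic polynomial: t^3 - 10t^2 + 31t - 30 = (t - 5)(t - 3)(t - 2), so the eigenvalues are 2, 3, 5.
t=2: eigenvector (1, 0, 0).
t=5: eigenvector (2, 1, -1).
t=3: eigenvector (0, 0, 1).
P = [[1, 2, 0], [0, 1, 0], [0, -1, 1]], D = diag(2, 5, 3), P⁻¹ = [[1, -2, 0], [0, 1, 0], [0, 1, 1]].
A³ = P·diag(8, 125, 27)·P⁻¹ = [[8, 234, 0], [0, 125, 0], [0, -98, 27]].
The requested entry is -98.

-98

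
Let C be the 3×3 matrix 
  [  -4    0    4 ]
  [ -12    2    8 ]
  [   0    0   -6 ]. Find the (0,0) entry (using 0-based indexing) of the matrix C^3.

Characteristic polynomial: λ^3 + 8λ^2 + 4λ - 48 = (λ - 2)(λ + 4)(λ + 6), so the eigenvalues are -6, -4, 2.
λ=-4: eigenvector (1, 2, 0).
λ=2: eigenvector (0, 1, 0).
λ=-6: eigenvector (-2, -4, 1).
P = [[1, 0, -2], [2, 1, -4], [0, 0, 1]], D = diag(-4, 2, -6), P⁻¹ = [[1, 0, 2], [-2, 1, 0], [0, 0, 1]].
C³ = P·diag(-64, 8, -216)·P⁻¹ = [[-64, 0, 304], [-144, 8, 608], [0, 0, -216]].
The requested entry is -64.

-64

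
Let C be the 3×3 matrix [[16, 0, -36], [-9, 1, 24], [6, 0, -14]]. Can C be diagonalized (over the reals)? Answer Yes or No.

Yes

Characteristic polynomial: p(t) = t^3 - 3t^2 - 6t + 8 = (t - 4)(t - 1)(t + 2).
All 3 eigenvalues are distinct, so C is diagonalizable.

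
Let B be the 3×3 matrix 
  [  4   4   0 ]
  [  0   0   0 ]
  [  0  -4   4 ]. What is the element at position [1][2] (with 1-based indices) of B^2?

Characteristic polynomial: s^3 - 8s^2 + 16s = s(s - 4)^2, so the eigenvalues are 0, 4, 4.
s=4: eigenvector (1, 0, 0).
s=4: eigenvector (1, 0, -1).
s=0: eigenvector (-1, 1, 1).
P = [[1, 1, -1], [0, 0, 1], [0, -1, 1]], D = diag(4, 4, 0), P⁻¹ = [[1, 0, 1], [0, 1, -1], [0, 1, 0]].
B² = P·diag(16, 16, 0)·P⁻¹ = [[16, 16, 0], [0, 0, 0], [0, -16, 16]].
The requested entry is 16.

16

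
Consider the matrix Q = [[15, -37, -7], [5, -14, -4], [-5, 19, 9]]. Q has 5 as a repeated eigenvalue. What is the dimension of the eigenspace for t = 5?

Q − 5I = [[10, -37, -7], [5, -19, -4], [-5, 19, 4]].
This matrix has rank 2, so its null space has dimension 3 − 2 = 1.

1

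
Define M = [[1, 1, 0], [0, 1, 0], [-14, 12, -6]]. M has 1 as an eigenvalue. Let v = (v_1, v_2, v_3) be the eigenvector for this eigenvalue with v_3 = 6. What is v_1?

-3

M − 1I = [[0, 1, 0], [0, 0, 0], [-14, 12, -7]].
Solving (M − 1I)v = 0 gives the eigenspace spanned by (-3, 0, 6).
With v_3 = 6, v = (-3, 0, 6), so v_1 = -3.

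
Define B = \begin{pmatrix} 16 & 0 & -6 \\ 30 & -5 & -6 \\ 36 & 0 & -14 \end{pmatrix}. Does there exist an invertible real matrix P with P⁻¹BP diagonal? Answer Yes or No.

Characteristic polynomial: p(r) = r^3 + 3r^2 - 18r - 40 = (r - 4)(r + 2)(r + 5).
All 3 eigenvalues are distinct, so B is diagonalizable.

Yes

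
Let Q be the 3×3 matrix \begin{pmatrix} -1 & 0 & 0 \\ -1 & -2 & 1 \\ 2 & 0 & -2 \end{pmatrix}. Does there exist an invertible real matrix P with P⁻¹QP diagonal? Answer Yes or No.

No

Characteristic polynomial: p(r) = r^3 + 5r^2 + 8r + 4 = (r + 1)(r + 2)^2.
r = -2 has algebraic multiplicity 2; rank(Q + 2I) = 2, so geometric multiplicity = 1.
Geometric multiplicity < algebraic multiplicity, so Q is not diagonalizable.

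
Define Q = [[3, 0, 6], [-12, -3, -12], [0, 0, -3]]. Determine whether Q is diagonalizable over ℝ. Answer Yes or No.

Yes

Characteristic polynomial: p(λ) = λ^3 + 3λ^2 - 9λ - 27 = (λ - 3)(λ + 3)^2.
λ = -3 has algebraic multiplicity 2; rank(Q + 3I) = 1, so geometric multiplicity = 2.
Every eigenvalue has geometric = algebraic multiplicity, so Q is diagonalizable.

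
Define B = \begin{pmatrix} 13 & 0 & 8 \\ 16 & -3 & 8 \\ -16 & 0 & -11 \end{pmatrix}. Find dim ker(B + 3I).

2

B + 3I = [[16, 0, 8], [16, 0, 8], [-16, 0, -8]].
This matrix has rank 1, so its null space has dimension 3 − 1 = 2.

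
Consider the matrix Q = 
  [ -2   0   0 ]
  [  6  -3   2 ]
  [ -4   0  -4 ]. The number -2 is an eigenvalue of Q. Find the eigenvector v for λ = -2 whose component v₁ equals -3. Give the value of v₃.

Q + 2I = [[0, 0, 0], [6, -1, 2], [-4, 0, -2]].
Solving (Q + 2I)v = 0 gives the eigenspace spanned by (-3, -6, 6).
With v₁ = -3, v = (-3, -6, 6), so v₃ = 6.

6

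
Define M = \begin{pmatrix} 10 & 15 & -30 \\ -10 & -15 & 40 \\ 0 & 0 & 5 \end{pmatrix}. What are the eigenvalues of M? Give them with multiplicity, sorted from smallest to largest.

Characteristic polynomial: p(r) = r^3 - 25r = r(r - 5)(r + 5).
Roots (with multiplicity): -5, 0, 5.

-5, 0, 5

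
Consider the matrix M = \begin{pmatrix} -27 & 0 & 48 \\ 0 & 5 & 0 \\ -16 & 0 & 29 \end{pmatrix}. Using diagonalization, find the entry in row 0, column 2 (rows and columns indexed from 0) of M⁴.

3264

Characteristic polynomial: μ^3 - 7μ^2 - 5μ + 75 = (μ - 5)^2(μ + 3), so the eigenvalues are -3, 5, 5.
μ=5: eigenvector (0, 1, 0).
μ=5: eigenvector (3, 0, 2).
μ=-3: eigenvector (-2, 0, -1).
P = [[0, 3, -2], [1, 0, 0], [0, 2, -1]], D = diag(5, 5, -3), P⁻¹ = [[0, 1, 0], [-1, 0, 2], [-2, 0, 3]].
M⁴ = P·diag(625, 625, 81)·P⁻¹ = [[-1551, 0, 3264], [0, 625, 0], [-1088, 0, 2257]].
The requested entry is 3264.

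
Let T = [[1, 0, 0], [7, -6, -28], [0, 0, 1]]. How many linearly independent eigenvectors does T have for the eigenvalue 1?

2

T − 1I = [[0, 0, 0], [7, -7, -28], [0, 0, 0]].
This matrix has rank 1, so its null space has dimension 3 − 1 = 2.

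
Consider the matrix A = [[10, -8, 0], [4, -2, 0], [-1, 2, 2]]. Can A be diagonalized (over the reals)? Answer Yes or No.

No

Characteristic polynomial: p(λ) = λ^3 - 10λ^2 + 28λ - 24 = (λ - 6)(λ - 2)^2.
λ = 2 has algebraic multiplicity 2; rank(A − 2I) = 2, so geometric multiplicity = 1.
Geometric multiplicity < algebraic multiplicity, so A is not diagonalizable.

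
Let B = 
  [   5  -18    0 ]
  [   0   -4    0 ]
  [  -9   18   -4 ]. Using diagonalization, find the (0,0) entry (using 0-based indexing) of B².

25

Characteristic polynomial: t^3 + 3t^2 - 24t - 80 = (t - 5)(t + 4)^2, so the eigenvalues are -4, -4, 5.
t=-4: eigenvector (0, 0, 1).
t=-4: eigenvector (2, 1, -2).
t=5: eigenvector (-1, 0, 1).
P = [[0, 2, -1], [0, 1, 0], [1, -2, 1]], D = diag(-4, -4, 5), P⁻¹ = [[1, 0, 1], [0, 1, 0], [-1, 2, 0]].
B² = P·diag(16, 16, 25)·P⁻¹ = [[25, -18, 0], [0, 16, 0], [-9, 18, 16]].
The requested entry is 25.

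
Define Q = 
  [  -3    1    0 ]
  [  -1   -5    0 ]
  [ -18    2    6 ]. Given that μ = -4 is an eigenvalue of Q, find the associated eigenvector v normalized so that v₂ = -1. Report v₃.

Q + 4I = [[1, 1, 0], [-1, -1, 0], [-18, 2, 10]].
Solving (Q + 4I)v = 0 gives the eigenspace spanned by (1, -1, 2).
With v₂ = -1, v = (1, -1, 2), so v₃ = 2.

2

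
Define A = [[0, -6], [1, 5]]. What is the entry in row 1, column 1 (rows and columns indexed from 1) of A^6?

-1266

Characteristic polynomial: r^2 - 5r + 6 = (r - 3)(r - 2), so the eigenvalues are 2, 3.
r=2: eigenvector (3, -1).
r=3: eigenvector (-2, 1).
P = [[3, -2], [-1, 1]], D = diag(2, 3), P⁻¹ = [[1, 2], [1, 3]].
A⁶ = P·diag(64, 729)·P⁻¹ = [[-1266, -3990], [665, 2059]].
The requested entry is -1266.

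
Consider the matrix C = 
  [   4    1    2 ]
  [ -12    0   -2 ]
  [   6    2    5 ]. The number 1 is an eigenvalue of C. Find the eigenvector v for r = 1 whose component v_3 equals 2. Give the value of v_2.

-4

C − 1I = [[3, 1, 2], [-12, -1, -2], [6, 2, 4]].
Solving (C − 1I)v = 0 gives the eigenspace spanned by (0, -4, 2).
With v_3 = 2, v = (0, -4, 2), so v_2 = -4.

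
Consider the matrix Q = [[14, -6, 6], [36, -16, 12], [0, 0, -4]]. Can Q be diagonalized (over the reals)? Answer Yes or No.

Characteristic polynomial: p(λ) = λ^3 + 6λ^2 - 32 = (λ - 2)(λ + 4)^2.
λ = -4 has algebraic multiplicity 2; rank(Q + 4I) = 1, so geometric multiplicity = 2.
Every eigenvalue has geometric = algebraic multiplicity, so Q is diagonalizable.

Yes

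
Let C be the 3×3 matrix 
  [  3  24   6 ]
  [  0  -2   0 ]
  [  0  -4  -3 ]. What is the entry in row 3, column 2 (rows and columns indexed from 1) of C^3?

-76

Characteristic polynomial: t^3 + 2t^2 - 9t - 18 = (t - 3)(t + 2)(t + 3), so the eigenvalues are -3, -2, 3.
t=-2: eigenvector (0, 1, -4).
t=3: eigenvector (1, 0, 0).
t=-3: eigenvector (-1, 0, 1).
P = [[0, 1, -1], [1, 0, 0], [-4, 0, 1]], D = diag(-2, 3, -3), P⁻¹ = [[0, 1, 0], [1, 4, 1], [0, 4, 1]].
C³ = P·diag(-8, 27, -27)·P⁻¹ = [[27, 216, 54], [0, -8, 0], [0, -76, -27]].
The requested entry is -76.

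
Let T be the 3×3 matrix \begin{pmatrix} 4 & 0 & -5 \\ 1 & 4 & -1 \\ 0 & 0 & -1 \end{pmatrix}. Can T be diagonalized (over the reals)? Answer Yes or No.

Characteristic polynomial: p(r) = r^3 - 7r^2 + 8r + 16 = (r - 4)^2(r + 1).
r = 4 has algebraic multiplicity 2; rank(T − 4I) = 2, so geometric multiplicity = 1.
Geometric multiplicity < algebraic multiplicity, so T is not diagonalizable.

No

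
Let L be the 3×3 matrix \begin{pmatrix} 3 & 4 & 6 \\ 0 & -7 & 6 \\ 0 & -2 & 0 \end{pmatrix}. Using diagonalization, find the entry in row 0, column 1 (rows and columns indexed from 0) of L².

Characteristic polynomial: r^3 + 4r^2 - 9r - 36 = (r - 3)(r + 3)(r + 4), so the eigenvalues are -4, -3, 3.
r=-4: eigenvector (-2, 2, 1).
r=-3: eigenvector (4, -3, -2).
r=3: eigenvector (1, 0, 0).
P = [[-2, 4, 1], [2, -3, 0], [1, -2, 0]], D = diag(-4, -3, 3), P⁻¹ = [[0, 2, -3], [0, 1, -2], [1, 0, 2]].
L² = P·diag(16, 9, 9)·P⁻¹ = [[9, -28, 42], [0, 37, -42], [0, 14, -12]].
The requested entry is -28.

-28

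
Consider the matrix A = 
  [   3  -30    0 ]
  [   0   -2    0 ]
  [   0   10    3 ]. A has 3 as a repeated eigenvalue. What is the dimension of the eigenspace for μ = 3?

2

A − 3I = [[0, -30, 0], [0, -5, 0], [0, 10, 0]].
This matrix has rank 1, so its null space has dimension 3 − 1 = 2.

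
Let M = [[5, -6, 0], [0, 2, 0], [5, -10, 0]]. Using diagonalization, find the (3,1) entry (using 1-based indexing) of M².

Characteristic polynomial: s^3 - 7s^2 + 10s = s(s - 5)(s - 2), so the eigenvalues are 0, 2, 5.
s=5: eigenvector (1, 0, 1).
s=2: eigenvector (2, 1, 0).
s=0: eigenvector (0, 0, 1).
P = [[1, 2, 0], [0, 1, 0], [1, 0, 1]], D = diag(5, 2, 0), P⁻¹ = [[1, -2, 0], [0, 1, 0], [-1, 2, 1]].
M² = P·diag(25, 4, 0)·P⁻¹ = [[25, -42, 0], [0, 4, 0], [25, -50, 0]].
The requested entry is 25.

25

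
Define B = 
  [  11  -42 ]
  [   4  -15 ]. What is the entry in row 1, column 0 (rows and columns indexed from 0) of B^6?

Characteristic polynomial: r^2 + 4r + 3 = (r + 1)(r + 3), so the eigenvalues are -3, -1.
r=-1: eigenvector (7, 2).
r=-3: eigenvector (3, 1).
P = [[7, 3], [2, 1]], D = diag(-1, -3), P⁻¹ = [[1, -3], [-2, 7]].
B⁶ = P·diag(1, 729)·P⁻¹ = [[-4367, 15288], [-1456, 5097]].
The requested entry is -1456.

-1456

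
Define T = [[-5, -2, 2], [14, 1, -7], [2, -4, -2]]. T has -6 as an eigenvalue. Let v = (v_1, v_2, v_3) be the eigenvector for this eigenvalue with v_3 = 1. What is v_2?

1

T + 6I = [[1, -2, 2], [14, 7, -7], [2, -4, 4]].
Solving (T + 6I)v = 0 gives the eigenspace spanned by (0, 1, 1).
With v_3 = 1, v = (0, 1, 1), so v_2 = 1.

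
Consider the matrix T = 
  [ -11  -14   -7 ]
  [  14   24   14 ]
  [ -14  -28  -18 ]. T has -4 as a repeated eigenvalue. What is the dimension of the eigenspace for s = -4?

T + 4I = [[-7, -14, -7], [14, 28, 14], [-14, -28, -14]].
This matrix has rank 1, so its null space has dimension 3 − 1 = 2.

2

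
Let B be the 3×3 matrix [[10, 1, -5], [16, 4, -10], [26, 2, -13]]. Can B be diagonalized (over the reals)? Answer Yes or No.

Characteristic polynomial: p(μ) = μ^3 - μ^2 - 8μ + 12 = (μ - 2)^2(μ + 3).
μ = 2 has algebraic multiplicity 2; rank(B − 2I) = 2, so geometric multiplicity = 1.
Geometric multiplicity < algebraic multiplicity, so B is not diagonalizable.

No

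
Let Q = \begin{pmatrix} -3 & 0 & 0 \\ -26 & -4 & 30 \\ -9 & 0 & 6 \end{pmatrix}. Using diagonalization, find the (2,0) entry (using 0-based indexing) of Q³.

Characteristic polynomial: μ^3 + μ^2 - 30μ - 72 = (μ - 6)(μ + 3)(μ + 4), so the eigenvalues are -4, -3, 6.
μ=-4: eigenvector (0, 1, 0).
μ=-3: eigenvector (1, 4, 1).
μ=6: eigenvector (0, 3, 1).
P = [[0, 1, 0], [1, 4, 3], [0, 1, 1]], D = diag(-4, -3, 6), P⁻¹ = [[-1, 1, -3], [1, 0, 0], [-1, 0, 1]].
Q³ = P·diag(-64, -27, 216)·P⁻¹ = [[-27, 0, 0], [-692, -64, 840], [-243, 0, 216]].
The requested entry is -243.

-243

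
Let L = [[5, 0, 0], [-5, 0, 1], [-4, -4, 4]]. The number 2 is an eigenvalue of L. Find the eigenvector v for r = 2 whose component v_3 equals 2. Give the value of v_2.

L − 2I = [[3, 0, 0], [-5, -2, 1], [-4, -4, 2]].
Solving (L − 2I)v = 0 gives the eigenspace spanned by (0, 1, 2).
With v_3 = 2, v = (0, 1, 2), so v_2 = 1.

1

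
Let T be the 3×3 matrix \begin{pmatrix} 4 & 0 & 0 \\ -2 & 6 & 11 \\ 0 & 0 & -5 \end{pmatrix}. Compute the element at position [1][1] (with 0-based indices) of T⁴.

Characteristic polynomial: s^3 - 5s^2 - 26s + 120 = (s - 6)(s - 4)(s + 5), so the eigenvalues are -5, 4, 6.
s=4: eigenvector (1, 1, 0).
s=6: eigenvector (0, 1, 0).
s=-5: eigenvector (0, -1, 1).
P = [[1, 0, 0], [1, 1, -1], [0, 0, 1]], D = diag(4, 6, -5), P⁻¹ = [[1, 0, 0], [-1, 1, 1], [0, 0, 1]].
T⁴ = P·diag(256, 1296, 625)·P⁻¹ = [[256, 0, 0], [-1040, 1296, 671], [0, 0, 625]].
The requested entry is 1296.

1296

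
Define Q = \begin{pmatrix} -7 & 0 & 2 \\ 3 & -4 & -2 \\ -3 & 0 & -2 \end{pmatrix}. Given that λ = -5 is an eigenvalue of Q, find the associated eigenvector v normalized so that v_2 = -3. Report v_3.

Q + 5I = [[-2, 0, 2], [3, 1, -2], [-3, 0, 3]].
Solving (Q + 5I)v = 0 gives the eigenspace spanned by (3, -3, 3).
With v_2 = -3, v = (3, -3, 3), so v_3 = 3.

3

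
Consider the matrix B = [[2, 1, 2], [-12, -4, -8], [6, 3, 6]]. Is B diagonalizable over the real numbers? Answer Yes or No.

No

Characteristic polynomial: p(μ) = μ^3 - 4μ^2 + 4μ = μ(μ - 2)^2.
μ = 2 has algebraic multiplicity 2; rank(B − 2I) = 2, so geometric multiplicity = 1.
Geometric multiplicity < algebraic multiplicity, so B is not diagonalizable.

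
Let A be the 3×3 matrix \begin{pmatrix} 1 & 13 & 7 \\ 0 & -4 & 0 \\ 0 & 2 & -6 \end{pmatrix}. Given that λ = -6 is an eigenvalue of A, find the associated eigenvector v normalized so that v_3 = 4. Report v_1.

A + 6I = [[7, 13, 7], [0, 2, 0], [0, 2, 0]].
Solving (A + 6I)v = 0 gives the eigenspace spanned by (-4, 0, 4).
With v_3 = 4, v = (-4, 0, 4), so v_1 = -4.

-4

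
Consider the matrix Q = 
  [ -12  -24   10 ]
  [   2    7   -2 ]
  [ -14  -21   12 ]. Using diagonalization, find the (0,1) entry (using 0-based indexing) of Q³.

-582

Characteristic polynomial: t^3 - 7t^2 + 2t + 40 = (t - 5)(t - 4)(t + 2), so the eigenvalues are -2, 4, 5.
t=4: eigenvector (3, -2, 0).
t=5: eigenvector (-2, 1, -1).
t=-2: eigenvector (1, 0, 1).
P = [[3, -2, 1], [-2, 1, 0], [0, -1, 1]], D = diag(4, 5, -2), P⁻¹ = [[1, 1, -1], [2, 3, -2], [2, 3, -1]].
Q³ = P·diag(64, 125, -8)·P⁻¹ = [[-324, -582, 316], [122, 247, -122], [-266, -399, 258]].
The requested entry is -582.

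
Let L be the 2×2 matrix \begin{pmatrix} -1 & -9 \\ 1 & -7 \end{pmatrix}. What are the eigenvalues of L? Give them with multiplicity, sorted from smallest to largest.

-4, -4

Characteristic polynomial: p(s) = s^2 + 8s + 16 = (s + 4)^2.
Roots (with multiplicity): -4, -4.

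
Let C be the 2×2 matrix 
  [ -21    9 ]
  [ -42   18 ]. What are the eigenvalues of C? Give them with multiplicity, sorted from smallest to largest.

Characteristic polynomial: p(λ) = λ^2 + 3λ = λ(λ + 3).
Roots (with multiplicity): -3, 0.

-3, 0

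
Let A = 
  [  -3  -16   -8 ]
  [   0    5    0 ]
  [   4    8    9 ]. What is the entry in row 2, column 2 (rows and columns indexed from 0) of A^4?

Characteristic polynomial: μ^3 - 11μ^2 + 35μ - 25 = (μ - 5)^2(μ - 1), so the eigenvalues are 1, 5, 5.
μ=5: eigenvector (1, 0, -1).
μ=5: eigenvector (-2, 1, 0).
μ=1: eigenvector (2, 0, -1).
P = [[1, -2, 2], [0, 1, 0], [-1, 0, -1]], D = diag(5, 5, 1), P⁻¹ = [[-1, -2, -2], [0, 1, 0], [1, 2, 1]].
A⁴ = P·diag(625, 625, 1)·P⁻¹ = [[-623, -2496, -1248], [0, 625, 0], [624, 1248, 1249]].
The requested entry is 1249.

1249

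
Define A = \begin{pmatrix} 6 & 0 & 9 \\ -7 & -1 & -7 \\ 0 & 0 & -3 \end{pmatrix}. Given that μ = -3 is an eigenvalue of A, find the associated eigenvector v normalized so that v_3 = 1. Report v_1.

A + 3I = [[9, 0, 9], [-7, 2, -7], [0, 0, 0]].
Solving (A + 3I)v = 0 gives the eigenspace spanned by (-1, 0, 1).
With v_3 = 1, v = (-1, 0, 1), so v_1 = -1.

-1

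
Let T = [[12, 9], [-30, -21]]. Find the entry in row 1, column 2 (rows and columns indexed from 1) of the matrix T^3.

Characteristic polynomial: r^2 + 9r + 18 = (r + 3)(r + 6), so the eigenvalues are -6, -3.
r=-3: eigenvector (-3, 5).
r=-6: eigenvector (-1, 2).
P = [[-3, -1], [5, 2]], D = diag(-3, -6), P⁻¹ = [[-2, -1], [5, 3]].
T³ = P·diag(-27, -216)·P⁻¹ = [[918, 567], [-1890, -1161]].
The requested entry is 567.

567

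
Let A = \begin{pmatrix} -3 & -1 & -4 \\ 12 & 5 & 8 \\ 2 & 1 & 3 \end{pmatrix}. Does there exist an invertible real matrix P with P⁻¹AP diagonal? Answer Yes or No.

Characteristic polynomial: p(λ) = λ^3 - 5λ^2 + 3λ + 9 = (λ - 3)^2(λ + 1).
λ = 3 has algebraic multiplicity 2; rank(A − 3I) = 2, so geometric multiplicity = 1.
Geometric multiplicity < algebraic multiplicity, so A is not diagonalizable.

No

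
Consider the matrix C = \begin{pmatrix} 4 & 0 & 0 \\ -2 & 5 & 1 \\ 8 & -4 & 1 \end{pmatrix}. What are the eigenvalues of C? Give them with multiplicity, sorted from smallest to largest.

Characteristic polynomial: p(μ) = μ^3 - 10μ^2 + 33μ - 36 = (μ - 4)(μ - 3)^2.
Roots (with multiplicity): 3, 3, 4.

3, 3, 4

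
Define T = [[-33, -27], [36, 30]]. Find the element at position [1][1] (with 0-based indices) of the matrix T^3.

756

Characteristic polynomial: λ^2 + 3λ - 18 = (λ - 3)(λ + 6), so the eigenvalues are -6, 3.
λ=-6: eigenvector (1, -1).
λ=3: eigenvector (-3, 4).
P = [[1, -3], [-1, 4]], D = diag(-6, 3), P⁻¹ = [[4, 3], [1, 1]].
T³ = P·diag(-216, 27)·P⁻¹ = [[-945, -729], [972, 756]].
The requested entry is 756.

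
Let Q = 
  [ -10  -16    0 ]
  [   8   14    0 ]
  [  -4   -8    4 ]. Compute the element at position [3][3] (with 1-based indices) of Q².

Characteristic polynomial: r^3 - 8r^2 + 4r + 48 = (r - 6)(r - 4)(r + 2), so the eigenvalues are -2, 4, 6.
r=-2: eigenvector (2, -1, 0).
r=6: eigenvector (-1, 1, -2).
r=4: eigenvector (0, 0, 1).
P = [[2, -1, 0], [-1, 1, 0], [0, -2, 1]], D = diag(-2, 6, 4), P⁻¹ = [[1, 1, 0], [1, 2, 0], [2, 4, 1]].
Q² = P·diag(4, 36, 16)·P⁻¹ = [[-28, -64, 0], [32, 68, 0], [-40, -80, 16]].
The requested entry is 16.

16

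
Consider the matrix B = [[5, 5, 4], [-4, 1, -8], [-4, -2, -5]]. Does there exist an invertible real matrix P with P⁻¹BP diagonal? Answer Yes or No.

Characteristic polynomial: p(t) = t^3 - t^2 - 5t - 3 = (t - 3)(t + 1)^2.
t = -1 has algebraic multiplicity 2; rank(B + 1I) = 2, so geometric multiplicity = 1.
Geometric multiplicity < algebraic multiplicity, so B is not diagonalizable.

No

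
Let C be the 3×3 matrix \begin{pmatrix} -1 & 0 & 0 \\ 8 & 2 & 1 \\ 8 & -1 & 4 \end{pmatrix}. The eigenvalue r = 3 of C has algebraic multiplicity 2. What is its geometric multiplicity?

C − 3I = [[-4, 0, 0], [8, -1, 1], [8, -1, 1]].
This matrix has rank 2, so its null space has dimension 3 − 2 = 1.

1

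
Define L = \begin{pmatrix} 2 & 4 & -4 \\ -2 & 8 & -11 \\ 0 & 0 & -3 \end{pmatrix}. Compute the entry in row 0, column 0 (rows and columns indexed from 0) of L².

-4

Characteristic polynomial: s^3 - 7s^2 - 6s + 72 = (s - 6)(s - 4)(s + 3), so the eigenvalues are -3, 4, 6.
s=6: eigenvector (1, 1, 0).
s=-3: eigenvector (0, 1, 1).
s=4: eigenvector (-2, -1, 0).
P = [[1, 0, -2], [1, 1, -1], [0, 1, 0]], D = diag(6, -3, 4), P⁻¹ = [[-1, 2, -2], [0, 0, 1], [-1, 1, -1]].
L² = P·diag(36, 9, 16)·P⁻¹ = [[-4, 40, -40], [-20, 56, -47], [0, 0, 9]].
The requested entry is -4.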